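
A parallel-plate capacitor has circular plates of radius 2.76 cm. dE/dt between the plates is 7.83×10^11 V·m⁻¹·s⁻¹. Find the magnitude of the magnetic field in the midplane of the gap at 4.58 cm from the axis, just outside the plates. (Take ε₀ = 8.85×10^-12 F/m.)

7.24×10^-8 T

Total displacement current: I_d = ε₀(πR²)(dE/dt) = (8.85×10^-12)(2.393×10^-3)(7.83×10^11) = 0.01658 A.
Outside the plates the loop encloses all of I_d, so B·2πr = μ₀ I_d and B = 7.24×10^-8 T.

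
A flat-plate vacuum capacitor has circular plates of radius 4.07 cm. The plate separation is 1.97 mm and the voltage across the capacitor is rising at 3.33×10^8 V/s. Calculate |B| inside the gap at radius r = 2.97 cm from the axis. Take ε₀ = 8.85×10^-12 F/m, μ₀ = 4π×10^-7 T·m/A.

2.79×10^-8 T

I_d = C dV/dt with C = ε₀πR²/d = 2.338×10^-11 F, so I_d = (2.338×10^-11)(3.33×10^8) = 7.786×10^-3 A.
An Ampèrian loop of radius r encloses a fraction (r/R)² of I_d. Then B·2πr = μ₀ I_d (r/R)², giving B = μ₀ I_d r/(2πR²) = 2.79×10^-8 T.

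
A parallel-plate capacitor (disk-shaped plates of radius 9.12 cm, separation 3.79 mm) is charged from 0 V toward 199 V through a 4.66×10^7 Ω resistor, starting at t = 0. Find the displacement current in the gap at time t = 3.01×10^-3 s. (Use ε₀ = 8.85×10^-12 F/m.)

With C = ε₀A/d = (8.85×10^-12)(0.02613)/(3.79×10^-3) = 6.102×10^-11 F, the time constant is τ = RC = 2.844×10^-3 s, so t/τ = 1.058 and e^(−t/τ) = 0.3471.
I_d = I_cond = (V₀/R) e^(−t/τ) = (4.270×10^-6)(0.3471) = 1.48×10^-6 A.

1.48×10^-6 A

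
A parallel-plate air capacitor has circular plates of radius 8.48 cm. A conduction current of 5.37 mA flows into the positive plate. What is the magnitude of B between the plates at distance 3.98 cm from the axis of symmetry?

5.94×10^-9 T

Between the plates the displacement current equals the wire current: I_d = 5.37 mA = 5.37×10^-3 A.
∮B·dl = μ₀ I_d,enc with I_d,enc = I_d r²/R² = 1.183×10^-3 A; so B = μ₀ I_d,enc/(2πr) = 5.94×10^-9 T.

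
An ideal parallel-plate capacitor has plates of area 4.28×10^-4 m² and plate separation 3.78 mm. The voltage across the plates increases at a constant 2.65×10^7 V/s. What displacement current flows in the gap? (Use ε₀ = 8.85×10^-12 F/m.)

E = V/d so dE/dt = (dV/dt)/d = 7.011×10^9 V/(m·s), and I_d = ε₀ A dE/dt = (8.85×10^-12)(4.28×10^-4)(7.011×10^9) = 2.66×10^-5 A.

2.66×10^-5 A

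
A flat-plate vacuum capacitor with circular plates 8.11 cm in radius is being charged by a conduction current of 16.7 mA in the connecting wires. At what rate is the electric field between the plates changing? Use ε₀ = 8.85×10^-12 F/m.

Charge continuity gives I_d = I = 0.0167 A between the plates.
Since I_d = ε₀ A dE/dt, dE/dt = I_d/(ε₀A) = (0.0167)/((8.85×10^-12)(0.02066)) = 9.13×10^10 V/(m·s).

9.13×10^10 V/(m·s)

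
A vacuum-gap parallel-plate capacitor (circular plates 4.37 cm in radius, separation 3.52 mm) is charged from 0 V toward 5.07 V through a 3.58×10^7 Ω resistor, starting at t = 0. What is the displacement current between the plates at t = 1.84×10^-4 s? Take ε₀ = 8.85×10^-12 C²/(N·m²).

With C = ε₀A/d = (8.85×10^-12)(5.999×10^-3)/(3.52×10^-3) = 1.508×10^-11 F, the time constant is τ = RC = 5.399×10^-4 s, so t/τ = 0.3408 and e^(−t/τ) = 0.7112.
I_d = I_cond = (V₀/R) e^(−t/τ) = (1.416×10^-7)(0.7112) = 1.01×10^-7 A.

1.01×10^-7 A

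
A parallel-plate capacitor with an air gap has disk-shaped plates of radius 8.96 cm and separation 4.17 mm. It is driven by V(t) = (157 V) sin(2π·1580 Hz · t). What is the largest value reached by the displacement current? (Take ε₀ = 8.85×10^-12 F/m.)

8.34×10^-5 A

The displacement current equals the conduction current C dV/dt, which peaks at C V₀ ω.
With C = ε₀A/d = (8.85×10^-12)(0.02522)/(4.17×10^-3) = 5.352×10^-11 F and ω = 2πf = 9927 rad/s, I_d,max = (5.352×10^-11)(157)(9927) = 8.34×10^-5 A.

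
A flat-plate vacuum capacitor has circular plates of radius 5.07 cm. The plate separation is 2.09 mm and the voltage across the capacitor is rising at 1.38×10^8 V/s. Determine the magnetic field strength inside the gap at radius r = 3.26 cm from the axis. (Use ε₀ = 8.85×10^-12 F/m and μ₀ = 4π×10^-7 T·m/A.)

1.20×10^-8 T

I_d = C dV/dt with C = ε₀πR²/d = 3.419×10^-11 F, so I_d = (3.419×10^-11)(1.38×10^8) = 4.718×10^-3 A.
An Ampèrian loop of radius r encloses a fraction (r/R)² of I_d. Then B·2πr = μ₀ I_d (r/R)², giving B = μ₀ I_d r/(2πR²) = 1.20×10^-8 T.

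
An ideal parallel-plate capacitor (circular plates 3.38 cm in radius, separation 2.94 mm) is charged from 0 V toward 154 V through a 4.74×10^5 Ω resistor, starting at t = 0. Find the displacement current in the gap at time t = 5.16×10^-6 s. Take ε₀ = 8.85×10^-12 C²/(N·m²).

With C = ε₀A/d = (8.85×10^-12)(3.589×10^-3)/(2.94×10^-3) = 1.080×10^-11 F, the time constant is τ = RC = 5.119×10^-6 s, so t/τ = 1.008 and e^(−t/τ) = 0.3649.
I_d = I_cond = (V₀/R) e^(−t/τ) = (3.249×10^-4)(0.3649) = 1.19×10^-4 A.

1.19×10^-4 A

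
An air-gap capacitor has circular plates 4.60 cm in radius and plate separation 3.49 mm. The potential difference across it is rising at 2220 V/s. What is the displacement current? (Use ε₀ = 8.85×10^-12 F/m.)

C = ε₀A/d = (8.85×10^-12)(6.648×10^-3)/(3.49×10^-3) = 1.686×10^-11 F.
I_d = C dV/dt = (1.686×10^-11)(2220) = 3.74×10^-8 A.

3.74×10^-8 A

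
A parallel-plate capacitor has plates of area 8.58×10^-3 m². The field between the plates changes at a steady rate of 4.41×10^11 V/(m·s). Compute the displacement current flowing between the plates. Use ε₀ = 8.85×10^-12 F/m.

The displacement current is ε₀ times dΦ_E/dt = ε₀ A dE/dt = (8.85×10^-12)(8.58×10^-3)(4.41×10^11) = 0.0335 A.

0.0335 A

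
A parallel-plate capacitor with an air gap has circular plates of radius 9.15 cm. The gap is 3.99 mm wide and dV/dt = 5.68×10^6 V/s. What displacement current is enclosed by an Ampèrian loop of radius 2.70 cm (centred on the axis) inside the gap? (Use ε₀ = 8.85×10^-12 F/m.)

dE/dt = (dV/dt)/d = 1.424×10^9 V/(m·s); I_d = ε₀(πR²)(dE/dt) = (8.85×10^-12)(0.02630)(1.424×10^9) = 3.314×10^-4 A.
The field is uniform, so I_d,enc = I_d (r/R)² = (3.314×10^-4)(2.70/9.15)² = 2.89×10^-5 A.

2.89×10^-5 A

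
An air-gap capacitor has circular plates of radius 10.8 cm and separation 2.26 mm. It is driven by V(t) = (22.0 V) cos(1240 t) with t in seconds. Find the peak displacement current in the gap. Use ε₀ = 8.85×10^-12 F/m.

3.91×10^-6 A

(dE/dt)_max = V₀ω/d = 1.207×10^7 V/(m·s); ω = 1240 rad/s.
I_d,max = ε₀ A (dE/dt)_max = (8.85×10^-12)(0.03664)(1.207×10^7) = 3.91×10^-6 A.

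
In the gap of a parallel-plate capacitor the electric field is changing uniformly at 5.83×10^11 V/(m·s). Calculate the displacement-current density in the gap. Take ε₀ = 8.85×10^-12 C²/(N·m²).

5.16 A/m²

The displacement-current density is ε₀ ∂E/∂t = (8.85×10^-12)(5.83×10^11) = 5.16 A/m².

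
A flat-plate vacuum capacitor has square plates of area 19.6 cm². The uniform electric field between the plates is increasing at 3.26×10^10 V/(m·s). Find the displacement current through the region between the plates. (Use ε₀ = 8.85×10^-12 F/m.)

5.65×10^-4 A

The displacement current is ε₀ times dΦ_E/dt = ε₀ A dE/dt = (8.85×10^-12)(1.96×10^-3)(3.26×10^10) = 5.65×10^-4 A.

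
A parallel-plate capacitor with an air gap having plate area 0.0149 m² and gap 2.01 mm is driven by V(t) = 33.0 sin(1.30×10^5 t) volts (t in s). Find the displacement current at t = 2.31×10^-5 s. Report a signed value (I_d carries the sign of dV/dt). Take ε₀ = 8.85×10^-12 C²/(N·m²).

dV/dt = (33.0)(1.30×10^5)·cos(3.003) = -4.249×10^6 V/s.
I_d = C dV/dt with C = ε₀A/d = (8.85×10^-12)(0.0149)/(2.01×10^-3) = 6.560×10^-11 F, so I_d = (6.560×10^-11)(-4.249×10^6) = -2.79×10^-4 A.

-2.79×10^-4 A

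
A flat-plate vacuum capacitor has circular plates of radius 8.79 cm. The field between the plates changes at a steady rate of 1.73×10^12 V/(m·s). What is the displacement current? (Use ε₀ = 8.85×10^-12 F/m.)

0.372 A

With a uniform field, Φ_E = EA, so I_d = ε₀ A dE/dt = 0.372 A.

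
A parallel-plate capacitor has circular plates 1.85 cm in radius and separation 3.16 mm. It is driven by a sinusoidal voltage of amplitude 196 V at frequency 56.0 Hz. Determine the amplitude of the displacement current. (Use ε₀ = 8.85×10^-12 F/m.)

C = ε₀A/d = (8.85×10^-12)(1.075×10^-3)/(3.16×10^-3) = 3.011×10^-12 F; ω = 2πf = 351.9 rad/s.
I_d = C dV/dt, so |I_d|_max = C V₀ ω = (3.011×10^-12)(196)(351.9) = 2.08×10^-7 A.

2.08×10^-7 A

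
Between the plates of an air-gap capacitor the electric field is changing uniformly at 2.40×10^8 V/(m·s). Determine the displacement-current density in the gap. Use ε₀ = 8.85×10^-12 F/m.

J_d = ε₀ ∂E/∂t, so J_d = 2.12×10^-3 A/m².

2.12×10^-3 A/m²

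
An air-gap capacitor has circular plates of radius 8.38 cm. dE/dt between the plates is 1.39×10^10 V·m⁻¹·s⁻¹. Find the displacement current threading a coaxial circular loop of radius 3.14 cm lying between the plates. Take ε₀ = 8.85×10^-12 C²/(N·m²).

I_d = ε₀ dΦ_E/dt = ε₀ πR² (dE/dt) = (8.85×10^-12)(0.02206)(1.39×10^10) = 2.714×10^-3 A through the full plate area.
Through an area πr² the displacement current is I_d·(πr²/πR²) = I_d (r/R)² = 3.81×10^-4 A.

3.81×10^-4 A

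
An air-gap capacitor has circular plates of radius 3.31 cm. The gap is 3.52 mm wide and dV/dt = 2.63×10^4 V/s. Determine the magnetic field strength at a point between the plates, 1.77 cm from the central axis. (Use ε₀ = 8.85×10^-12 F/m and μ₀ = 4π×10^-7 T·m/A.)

7.35×10^-13 T

With E = V/d, dE/dt = 7.472×10^6 V/(m·s) and πR² = 3.442×10^-3 m², giving I_d = ε₀ πR² dE/dt = 2.276×10^-7 A.
An Ampèrian loop of radius r encloses a fraction (r/R)² of I_d. Then B·2πr = μ₀ I_d (r/R)², giving B = μ₀ I_d r/(2πR²) = 7.35×10^-13 T.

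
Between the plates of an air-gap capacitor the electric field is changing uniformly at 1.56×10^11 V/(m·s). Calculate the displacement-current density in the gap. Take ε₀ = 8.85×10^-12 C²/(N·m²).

1.38 A/m²

The displacement-current density is ε₀ ∂E/∂t = (8.85×10^-12)(1.56×10^11) = 1.38 A/m².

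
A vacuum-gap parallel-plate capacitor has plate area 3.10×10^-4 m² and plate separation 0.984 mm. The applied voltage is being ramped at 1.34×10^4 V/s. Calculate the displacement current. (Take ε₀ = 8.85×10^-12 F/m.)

E = V/d so dE/dt = (dV/dt)/d = 1.362×10^7 V/(m·s), and I_d = ε₀ A dE/dt = (8.85×10^-12)(3.10×10^-4)(1.362×10^7) = 3.74×10^-8 A.

3.74×10^-8 A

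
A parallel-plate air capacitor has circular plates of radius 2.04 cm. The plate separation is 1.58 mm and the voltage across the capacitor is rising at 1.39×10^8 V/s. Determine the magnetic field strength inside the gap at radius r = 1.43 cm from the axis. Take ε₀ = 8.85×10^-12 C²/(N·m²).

I_d = C dV/dt with C = ε₀πR²/d = 7.321×10^-12 F, so I_d = (7.321×10^-12)(1.39×10^8) = 1.018×10^-3 A.
An Ampèrian loop of radius r encloses a fraction (r/R)² of I_d. Then B·2πr = μ₀ I_d (r/R)², giving B = μ₀ I_d r/(2πR²) = 7.00×10^-9 T.

7.00×10^-9 T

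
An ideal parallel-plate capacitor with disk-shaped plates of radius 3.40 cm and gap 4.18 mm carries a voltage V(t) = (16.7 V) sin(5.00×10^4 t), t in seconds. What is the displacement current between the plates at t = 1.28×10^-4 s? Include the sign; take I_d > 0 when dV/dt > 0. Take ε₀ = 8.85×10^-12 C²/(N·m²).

dE/dt = (V₀ω/d)·cos(ωt) with ωt = 6.4 rad: (16.7)(5.00×10^4)(0.9932)/(4.18×10^-3) = 1.984×10^8 V/(m·s).
I_d = ε₀ A dE/dt = (8.85×10^-12)(3.632×10^-3)(1.984×10^8) = 6.38×10^-6 A.

6.38×10^-6 A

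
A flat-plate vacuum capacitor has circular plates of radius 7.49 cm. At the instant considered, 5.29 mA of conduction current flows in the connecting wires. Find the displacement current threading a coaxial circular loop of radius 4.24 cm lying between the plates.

1.70×10^-3 A

No conduction current crosses the gap, so I_d there equals the 5.29×10^-3 A in the leads.
Through an area πr² the displacement current is I_d·(πr²/πR²) = I_d (r/R)² = 1.70×10^-3 A.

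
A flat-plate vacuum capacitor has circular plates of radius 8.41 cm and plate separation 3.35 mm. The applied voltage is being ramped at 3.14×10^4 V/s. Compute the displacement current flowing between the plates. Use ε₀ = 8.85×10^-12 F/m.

E = V/d so dE/dt = (dV/dt)/d = 9.373×10^6 V/(m·s), and I_d = ε₀ A dE/dt = (8.85×10^-12)(0.02222)(9.373×10^6) = 1.84×10^-6 A.

1.84×10^-6 A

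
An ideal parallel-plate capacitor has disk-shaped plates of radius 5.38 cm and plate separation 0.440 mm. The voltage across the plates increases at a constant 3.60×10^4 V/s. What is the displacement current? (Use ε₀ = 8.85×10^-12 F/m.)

6.58×10^-6 A

C = ε₀A/d = (8.85×10^-12)(9.093×10^-3)/(4.40×10^-4) = 1.829×10^-10 F.
I_d = C dV/dt = (1.829×10^-10)(3.60×10^4) = 6.58×10^-6 A.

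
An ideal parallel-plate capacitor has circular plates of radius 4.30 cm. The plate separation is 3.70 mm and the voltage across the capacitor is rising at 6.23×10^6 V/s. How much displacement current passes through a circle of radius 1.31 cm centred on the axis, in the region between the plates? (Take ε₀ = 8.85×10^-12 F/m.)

dE/dt = (dV/dt)/d = 1.684×10^9 V/(m·s); I_d = ε₀(πR²)(dE/dt) = (8.85×10^-12)(5.809×10^-3)(1.684×10^9) = 8.657×10^-5 A.
Through an area πr² the displacement current is I_d·(πr²/πR²) = I_d (r/R)² = 8.03×10^-6 A.

8.03×10^-6 A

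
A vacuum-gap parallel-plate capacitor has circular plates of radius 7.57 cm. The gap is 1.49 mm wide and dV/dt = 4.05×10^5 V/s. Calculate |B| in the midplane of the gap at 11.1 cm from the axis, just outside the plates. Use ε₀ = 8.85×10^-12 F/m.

7.80×10^-11 T

With E = V/d, dE/dt = 2.718×10^8 V/(m·s) and πR² = 0.01800 m², giving I_d = ε₀ πR² dE/dt = 4.330×10^-5 A.
Outside the plates the loop encloses all of I_d, so B·2πr = μ₀ I_d and B = 7.80×10^-11 T.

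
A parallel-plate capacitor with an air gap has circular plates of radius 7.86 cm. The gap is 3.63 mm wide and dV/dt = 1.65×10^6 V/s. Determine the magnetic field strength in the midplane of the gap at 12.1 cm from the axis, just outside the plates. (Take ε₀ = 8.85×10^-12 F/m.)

1.29×10^-10 T

With E = V/d, dE/dt = 4.545×10^8 V/(m·s) and πR² = 0.01941 m², giving I_d = ε₀ πR² dE/dt = 7.807×10^-5 A.
For r ≥ R the full I_d is enclosed: B = μ₀ I_d/(2πr) = (4π×10^-7)(7.807×10^-5)/(2π·0.121) = 1.29×10^-10 T.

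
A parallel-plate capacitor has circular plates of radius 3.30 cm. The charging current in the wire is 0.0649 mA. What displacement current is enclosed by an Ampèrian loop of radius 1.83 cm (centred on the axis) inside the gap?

By continuity the displacement current in the gap matches the conduction current: I_d = 6.49×10^-5 A.
The field is uniform, so I_d,enc = I_d (r/R)² = (6.49×10^-5)(1.83/3.30)² = 2.00×10^-5 A.

2.00×10^-5 A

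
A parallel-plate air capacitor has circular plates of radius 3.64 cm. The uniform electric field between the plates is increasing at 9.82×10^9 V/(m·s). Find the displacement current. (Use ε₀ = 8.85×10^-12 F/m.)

3.62×10^-4 A

I_d = ε₀ A (dE/dt) = (8.85×10^-12)(4.162×10^-3 m²)(9.82×10^9) = 3.62×10^-4 A.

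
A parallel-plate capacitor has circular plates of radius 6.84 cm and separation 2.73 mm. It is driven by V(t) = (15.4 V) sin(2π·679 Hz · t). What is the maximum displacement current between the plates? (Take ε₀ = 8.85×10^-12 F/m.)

3.13×10^-6 A

C = ε₀A/d = (8.85×10^-12)(0.01470)/(2.73×10^-3) = 4.765×10^-11 F; ω = 2πf = 4266 rad/s.
I_d = C dV/dt, so |I_d|_max = C V₀ ω = (4.765×10^-11)(15.4)(4266) = 3.13×10^-6 A.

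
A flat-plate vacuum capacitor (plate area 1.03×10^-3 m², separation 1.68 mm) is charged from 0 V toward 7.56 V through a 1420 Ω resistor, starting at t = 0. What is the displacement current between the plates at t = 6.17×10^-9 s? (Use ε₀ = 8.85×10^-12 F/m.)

C = ε₀A/d = (8.85×10^-12)(1.03×10^-3)/(1.68×10^-3) = 5.426×10^-12 F and τ = RC = 7.705×10^-9 s. I_d in the gap equals the RC charging current.
I_d(t) = (V₀/R) e^(−t/τ) = 5.324×10^-3 · e^(−0.8008) = 2.39×10^-3 A.

2.39×10^-3 A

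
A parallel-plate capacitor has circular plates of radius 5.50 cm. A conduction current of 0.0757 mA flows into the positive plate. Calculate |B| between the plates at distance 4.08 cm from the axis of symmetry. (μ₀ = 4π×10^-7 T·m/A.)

2.04×10^-10 T

No conduction current crosses the gap, so I_d there equals the 7.57×10^-5 A in the leads.
An Ampèrian loop of radius r encloses a fraction (r/R)² of I_d. Then B·2πr = μ₀ I_d (r/R)², giving B = μ₀ I_d r/(2πR²) = 2.04×10^-10 T.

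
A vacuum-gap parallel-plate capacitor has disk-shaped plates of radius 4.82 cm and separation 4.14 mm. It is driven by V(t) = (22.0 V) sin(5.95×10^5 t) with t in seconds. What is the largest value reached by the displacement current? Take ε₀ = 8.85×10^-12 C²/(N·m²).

C = ε₀A/d = (8.85×10^-12)(7.299×10^-3)/(4.14×10^-3) = 1.560×10^-11 F; ω = 5.95×10^5 rad/s.
I_d = C dV/dt, so |I_d|_max = C V₀ ω = (1.560×10^-11)(22.0)(5.95×10^5) = 2.04×10^-4 A.

2.04×10^-4 A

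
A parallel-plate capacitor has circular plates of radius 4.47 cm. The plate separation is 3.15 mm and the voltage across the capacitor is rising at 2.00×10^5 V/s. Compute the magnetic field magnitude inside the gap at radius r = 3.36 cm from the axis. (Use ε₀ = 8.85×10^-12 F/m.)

With E = V/d, dE/dt = 6.349×10^7 V/(m·s) and πR² = 6.277×10^-3 m², giving I_d = ε₀ πR² dE/dt = 3.527×10^-6 A.
For r < R the Ampère–Maxwell law gives B(2πr) = μ₀ I_d (r²/R²), so B = μ₀ I_d r/(2πR²) = (4π×10^-7)(3.527×10^-6)(0.0336)/(2π·0.0447²) = 1.19×10^-11 T.

1.19×10^-11 T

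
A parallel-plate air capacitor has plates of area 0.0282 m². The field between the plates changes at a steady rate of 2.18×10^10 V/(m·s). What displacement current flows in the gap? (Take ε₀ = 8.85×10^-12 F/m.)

5.44×10^-3 A

With a uniform field, Φ_E = EA, so I_d = ε₀ A dE/dt = 5.44×10^-3 A.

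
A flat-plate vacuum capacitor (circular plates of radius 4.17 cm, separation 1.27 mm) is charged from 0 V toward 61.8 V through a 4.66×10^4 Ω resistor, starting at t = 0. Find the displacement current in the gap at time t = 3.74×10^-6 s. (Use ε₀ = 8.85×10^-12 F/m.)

1.61×10^-4 A

With C = ε₀A/d = (8.85×10^-12)(5.463×10^-3)/(1.27×10^-3) = 3.807×10^-11 F, the time constant is τ = RC = 1.774×10^-6 s, so t/τ = 2.108 and e^(−t/τ) = 0.1215.
I_d = I_cond = (V₀/R) e^(−t/τ) = (1.326×10^-3)(0.1215) = 1.61×10^-4 A.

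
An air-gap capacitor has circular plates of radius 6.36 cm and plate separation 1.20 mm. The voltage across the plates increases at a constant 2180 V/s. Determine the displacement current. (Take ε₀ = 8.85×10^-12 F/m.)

The field between the plates is E = V/d, so dE/dt = (2180)/(1.20×10^-3 m) = 1.817×10^6 V/(m·s).
I_d = ε₀ A (dE/dt) = (8.85×10^-12)(0.01271)(1.817×10^6) = 2.04×10^-7 A.

2.04×10^-7 A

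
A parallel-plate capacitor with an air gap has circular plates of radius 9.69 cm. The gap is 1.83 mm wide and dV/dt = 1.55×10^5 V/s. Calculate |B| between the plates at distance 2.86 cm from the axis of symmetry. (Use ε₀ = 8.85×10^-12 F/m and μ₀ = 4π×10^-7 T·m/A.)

1.35×10^-11 T

I_d = C dV/dt with C = ε₀πR²/d = 1.427×10^-10 F, so I_d = (1.427×10^-10)(1.55×10^5) = 2.212×10^-5 A.
An Ampèrian loop of radius r encloses a fraction (r/R)² of I_d. Then B·2πr = μ₀ I_d (r/R)², giving B = μ₀ I_d r/(2πR²) = 1.35×10^-11 T.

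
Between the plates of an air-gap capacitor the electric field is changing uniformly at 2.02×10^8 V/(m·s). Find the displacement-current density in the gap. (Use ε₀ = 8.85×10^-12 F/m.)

J_d = ε₀ dE/dt = (8.85×10^-12)(2.02×10^8) = 1.79×10^-3 A/m².

1.79×10^-3 A/m²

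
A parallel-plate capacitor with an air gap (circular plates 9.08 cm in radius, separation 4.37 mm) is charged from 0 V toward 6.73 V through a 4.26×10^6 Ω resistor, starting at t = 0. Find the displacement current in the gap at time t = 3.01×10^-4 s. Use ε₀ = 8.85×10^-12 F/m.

4.11×10^-7 A

With C = ε₀A/d = (8.85×10^-12)(0.02590)/(4.37×10^-3) = 5.245×10^-11 F, the time constant is τ = RC = 2.234×10^-4 s, so t/τ = 1.347 and e^(−t/τ) = 0.2600.
I_d = I_cond = (V₀/R) e^(−t/τ) = (1.580×10^-6)(0.2600) = 4.11×10^-7 A.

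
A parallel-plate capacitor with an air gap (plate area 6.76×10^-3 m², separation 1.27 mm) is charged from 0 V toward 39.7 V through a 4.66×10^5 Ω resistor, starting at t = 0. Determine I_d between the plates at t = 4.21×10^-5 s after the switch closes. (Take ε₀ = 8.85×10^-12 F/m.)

C = ε₀A/d = (8.85×10^-12)(6.76×10^-3)/(1.27×10^-3) = 4.711×10^-11 F and τ = RC = 2.195×10^-5 s. I_d in the gap equals the RC charging current.
I_d(t) = (V₀/R) e^(−t/τ) = 8.519×10^-5 · e^(−1.918) = 1.25×10^-5 A.

1.25×10^-5 A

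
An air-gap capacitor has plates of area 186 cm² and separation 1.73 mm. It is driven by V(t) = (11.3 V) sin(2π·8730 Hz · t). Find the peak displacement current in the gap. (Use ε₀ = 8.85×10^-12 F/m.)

5.90×10^-5 A

(dE/dt)_max = V₀ω/d = 3.583×10^8 V/(m·s); ω = 2πf = 5.485×10^4 rad/s.
I_d,max = ε₀ A (dE/dt)_max = (8.85×10^-12)(0.0186)(3.583×10^8) = 5.90×10^-5 A.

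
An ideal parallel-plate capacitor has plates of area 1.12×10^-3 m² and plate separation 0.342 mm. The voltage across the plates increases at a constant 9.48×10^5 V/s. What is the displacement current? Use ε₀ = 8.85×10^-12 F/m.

C = ε₀A/d = (8.85×10^-12)(1.12×10^-3)/(3.42×10^-4) = 2.898×10^-11 F.
I_d = C dV/dt = (2.898×10^-11)(9.48×10^5) = 2.75×10^-5 A.

2.75×10^-5 A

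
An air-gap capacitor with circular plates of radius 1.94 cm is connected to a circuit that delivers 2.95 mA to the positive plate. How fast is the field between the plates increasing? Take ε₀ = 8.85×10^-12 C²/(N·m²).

Charge continuity gives I_d = I = 2.95×10^-3 A between the plates.
Then dE/dt = I_d/(ε₀A) = 2.82×10^11 V/(m·s).

2.82×10^11 V/(m·s)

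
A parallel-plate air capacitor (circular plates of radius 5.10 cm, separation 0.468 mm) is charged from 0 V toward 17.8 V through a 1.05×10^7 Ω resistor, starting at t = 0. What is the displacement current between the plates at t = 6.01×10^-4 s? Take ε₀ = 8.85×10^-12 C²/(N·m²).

C = ε₀A/d = (8.85×10^-12)(8.171×10^-3)/(4.68×10^-4) = 1.545×10^-10 F and τ = RC = 1.622×10^-3 s. I_d in the gap equals the RC charging current.
I_d(t) = (V₀/R) e^(−t/τ) = 1.695×10^-6 · e^(−0.3705) = 1.17×10^-6 A.

1.17×10^-6 A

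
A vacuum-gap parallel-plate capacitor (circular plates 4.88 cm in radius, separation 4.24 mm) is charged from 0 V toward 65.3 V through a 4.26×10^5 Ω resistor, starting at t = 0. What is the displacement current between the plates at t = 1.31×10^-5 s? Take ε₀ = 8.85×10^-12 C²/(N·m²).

C = ε₀A/d = (8.85×10^-12)(7.482×10^-3)/(4.24×10^-3) = 1.562×10^-11 F and τ = RC = 6.654×10^-6 s. I_d in the gap equals the RC charging current.
I_d(t) = (V₀/R) e^(−t/τ) = 1.533×10^-4 · e^(−1.969) = 2.14×10^-5 A.

2.14×10^-5 A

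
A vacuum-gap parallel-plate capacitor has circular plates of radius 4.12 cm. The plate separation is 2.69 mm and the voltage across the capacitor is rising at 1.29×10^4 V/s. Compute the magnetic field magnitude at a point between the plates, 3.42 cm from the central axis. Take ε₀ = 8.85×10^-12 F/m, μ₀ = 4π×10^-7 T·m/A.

I_d = C dV/dt with C = ε₀πR²/d = 1.755×10^-11 F, so I_d = (1.755×10^-11)(1.29×10^4) = 2.264×10^-7 A.
For r < R the Ampère–Maxwell law gives B(2πr) = μ₀ I_d (r²/R²), so B = μ₀ I_d r/(2πR²) = (4π×10^-7)(2.264×10^-7)(0.0342)/(2π·0.0412²) = 9.12×10^-13 T.

9.12×10^-13 T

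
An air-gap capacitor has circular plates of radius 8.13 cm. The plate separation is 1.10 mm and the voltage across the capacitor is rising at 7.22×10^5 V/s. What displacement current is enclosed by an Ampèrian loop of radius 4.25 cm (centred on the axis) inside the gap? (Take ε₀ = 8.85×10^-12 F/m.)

With E = V/d, dE/dt = 6.564×10^8 V/(m·s) and πR² = 0.02076 m², giving I_d = ε₀ πR² dE/dt = 1.206×10^-4 A.
Through an area πr² the displacement current is I_d·(πr²/πR²) = I_d (r/R)² = 3.30×10^-5 A.

3.30×10^-5 A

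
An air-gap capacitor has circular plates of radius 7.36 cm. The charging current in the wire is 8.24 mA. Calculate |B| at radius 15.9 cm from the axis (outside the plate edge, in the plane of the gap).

Between the plates the displacement current equals the wire current: I_d = 8.24 mA = 8.24×10^-3 A.
For r ≥ R the full I_d is enclosed: B = μ₀ I_d/(2πr) = (4π×10^-7)(8.24×10^-3)/(2π·0.159) = 1.04×10^-8 T.

1.04×10^-8 T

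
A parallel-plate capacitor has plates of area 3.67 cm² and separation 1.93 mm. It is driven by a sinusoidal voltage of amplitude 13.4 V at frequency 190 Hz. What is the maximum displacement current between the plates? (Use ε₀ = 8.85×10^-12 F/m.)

The displacement current equals the conduction current C dV/dt, which peaks at C V₀ ω.
With C = ε₀A/d = (8.85×10^-12)(3.67×10^-4)/(1.93×10^-3) = 1.683×10^-12 F and ω = 2πf = 1194 rad/s, I_d,max = (1.683×10^-12)(13.4)(1194) = 2.69×10^-8 A.

2.69×10^-8 A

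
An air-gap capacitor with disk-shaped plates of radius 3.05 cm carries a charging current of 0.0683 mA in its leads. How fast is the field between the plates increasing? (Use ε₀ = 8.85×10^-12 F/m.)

Charge continuity gives I_d = I = 6.83×10^-5 A between the plates.
Since I_d = ε₀ A dE/dt, dE/dt = I_d/(ε₀A) = (6.83×10^-5)/((8.85×10^-12)(2.922×10^-3)) = 2.64×10^9 V/(m·s).

2.64×10^9 V/(m·s)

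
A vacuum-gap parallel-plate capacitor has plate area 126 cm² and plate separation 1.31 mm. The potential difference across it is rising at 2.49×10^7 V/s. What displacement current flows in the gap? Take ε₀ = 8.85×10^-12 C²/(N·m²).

C = ε₀A/d = (8.85×10^-12)(0.0126)/(1.31×10^-3) = 8.512×10^-11 F.
I_d = C dV/dt = (8.512×10^-11)(2.49×10^7) = 2.12×10^-3 A.

2.12×10^-3 A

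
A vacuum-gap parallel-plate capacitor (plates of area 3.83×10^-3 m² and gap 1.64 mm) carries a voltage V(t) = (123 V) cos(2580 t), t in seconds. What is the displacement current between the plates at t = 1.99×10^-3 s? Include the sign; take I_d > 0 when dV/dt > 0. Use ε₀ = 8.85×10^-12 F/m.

dV/dt = (123)(2580)·−sin(5.1342) = 2.895×10^5 V/s.
I_d = C dV/dt with C = ε₀A/d = (8.85×10^-12)(3.83×10^-3)/(1.64×10^-3) = 2.067×10^-11 F, so I_d = (2.067×10^-11)(2.895×10^5) = 5.98×10^-6 A.

5.98×10^-6 A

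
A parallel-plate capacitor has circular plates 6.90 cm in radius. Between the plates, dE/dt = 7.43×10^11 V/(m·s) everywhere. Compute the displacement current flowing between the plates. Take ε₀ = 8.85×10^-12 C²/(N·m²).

0.0984 A

The displacement current is ε₀ times dΦ_E/dt = ε₀ A dE/dt = (8.85×10^-12)(0.01496)(7.43×10^11) = 0.0984 A.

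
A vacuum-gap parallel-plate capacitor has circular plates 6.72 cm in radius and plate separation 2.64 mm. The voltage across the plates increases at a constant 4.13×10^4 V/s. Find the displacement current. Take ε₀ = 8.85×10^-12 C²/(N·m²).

C = ε₀A/d = (8.85×10^-12)(0.01419)/(2.64×10^-3) = 4.757×10^-11 F.
I_d = C dV/dt = (4.757×10^-11)(4.13×10^4) = 1.96×10^-6 A.

1.96×10^-6 A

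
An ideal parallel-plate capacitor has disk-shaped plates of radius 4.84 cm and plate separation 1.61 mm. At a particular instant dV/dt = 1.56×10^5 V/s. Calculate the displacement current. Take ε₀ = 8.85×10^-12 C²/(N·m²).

The field between the plates is E = V/d, so dE/dt = (1.56×10^5)/(1.61×10^-3 m) = 9.689×10^7 V/(m·s).
I_d = ε₀ A (dE/dt) = (8.85×10^-12)(7.359×10^-3)(9.689×10^7) = 6.31×10^-6 A.

6.31×10^-6 A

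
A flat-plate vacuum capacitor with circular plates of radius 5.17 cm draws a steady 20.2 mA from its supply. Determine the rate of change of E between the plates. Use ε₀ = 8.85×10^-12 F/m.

Charge continuity gives I_d = I = 0.0202 A between the plates.
Since I_d = ε₀ A dE/dt, dE/dt = I_d/(ε₀A) = (0.0202)/((8.85×10^-12)(8.397×10^-3)) = 2.72×10^11 V/(m·s).

2.72×10^11 V/(m·s)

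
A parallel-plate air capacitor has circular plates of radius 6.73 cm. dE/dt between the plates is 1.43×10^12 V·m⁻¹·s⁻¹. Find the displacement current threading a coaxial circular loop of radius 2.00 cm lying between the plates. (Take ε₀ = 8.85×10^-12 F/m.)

0.0159 A

I_d = ε₀ dΦ_E/dt = ε₀ πR² (dE/dt) = (8.85×10^-12)(0.01423)(1.43×10^12) = 0.1801 A through the full plate area.
Through an area πr² the displacement current is I_d·(πr²/πR²) = I_d (r/R)² = 0.0159 A.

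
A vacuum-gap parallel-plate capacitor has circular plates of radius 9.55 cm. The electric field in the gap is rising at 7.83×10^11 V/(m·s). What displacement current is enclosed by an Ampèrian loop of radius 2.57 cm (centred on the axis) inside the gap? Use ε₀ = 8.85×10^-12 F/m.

0.0144 A

I_d = ε₀ dΦ_E/dt = ε₀ πR² (dE/dt) = (8.85×10^-12)(0.02865)(7.83×10^11) = 0.1985 A through the full plate area.
Through an area πr² the displacement current is I_d·(πr²/πR²) = I_d (r/R)² = 0.0144 A.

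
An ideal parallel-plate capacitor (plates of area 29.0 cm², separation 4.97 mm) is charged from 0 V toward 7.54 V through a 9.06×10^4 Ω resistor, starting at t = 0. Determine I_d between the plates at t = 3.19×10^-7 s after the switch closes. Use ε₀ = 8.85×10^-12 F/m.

C = ε₀A/d = (8.85×10^-12)(2.90×10^-3)/(4.97×10^-3) = 5.164×10^-12 F, so τ = RC = 4.679×10^-7 s.
The conduction current is I(t) = (V₀/R) e^(−t/τ), and the displacement current between the plates equals it.
t/τ = 0.6818; I_d = (7.54/9.06×10^4) · e^(−0.6818) = (8.322×10^-5)(0.5057) = 4.21×10^-5 A.

4.21×10^-5 A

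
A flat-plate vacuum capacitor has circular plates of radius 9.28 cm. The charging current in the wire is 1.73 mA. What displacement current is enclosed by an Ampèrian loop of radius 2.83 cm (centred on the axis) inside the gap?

Between the plates the displacement current equals the wire current: I_d = 1.73 mA = 1.73×10^-3 A.
The field is uniform, so I_d,enc = I_d (r/R)² = (1.73×10^-3)(2.83/9.28)² = 1.61×10^-4 A.

1.61×10^-4 A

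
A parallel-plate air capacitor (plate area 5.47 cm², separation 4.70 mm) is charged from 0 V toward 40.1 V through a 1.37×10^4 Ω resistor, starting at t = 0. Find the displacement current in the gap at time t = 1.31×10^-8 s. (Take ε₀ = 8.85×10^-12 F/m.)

1.16×10^-3 A

With C = ε₀A/d = (8.85×10^-12)(5.47×10^-4)/(4.70×10^-3) = 1.030×10^-12 F, the time constant is τ = RC = 1.411×10^-8 s, so t/τ = 0.9284 and e^(−t/τ) = 0.3952.
I_d = I_cond = (V₀/R) e^(−t/τ) = (2.927×10^-3)(0.3952) = 1.16×10^-3 A.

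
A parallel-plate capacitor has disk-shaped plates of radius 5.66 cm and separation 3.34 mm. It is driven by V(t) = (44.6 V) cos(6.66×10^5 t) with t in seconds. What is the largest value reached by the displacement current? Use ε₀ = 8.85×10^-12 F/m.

The displacement current equals the conduction current C dV/dt, which peaks at C V₀ ω.
With C = ε₀A/d = (8.85×10^-12)(0.01006)/(3.34×10^-3) = 2.666×10^-11 F and ω = 6.66×10^5 rad/s, I_d,max = (2.666×10^-11)(44.6)(6.66×10^5) = 7.92×10^-4 A.

7.92×10^-4 A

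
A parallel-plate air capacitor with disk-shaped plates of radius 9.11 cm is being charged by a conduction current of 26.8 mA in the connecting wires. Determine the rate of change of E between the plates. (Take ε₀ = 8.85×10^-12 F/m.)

The displacement current between the plates equals the conduction current, I_d = 26.8 mA.
Then dE/dt = I_d/(ε₀A) = 1.16×10^11 V/(m·s).

1.16×10^11 V/(m·s)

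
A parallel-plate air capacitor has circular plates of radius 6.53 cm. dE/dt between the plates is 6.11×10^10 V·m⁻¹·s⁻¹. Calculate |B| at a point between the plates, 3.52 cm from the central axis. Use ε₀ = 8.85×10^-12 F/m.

Total displacement current: I_d = ε₀(πR²)(dE/dt) = (8.85×10^-12)(0.01340)(6.11×10^10) = 7.246×10^-3 A.
∮B·dl = μ₀ I_d,enc with I_d,enc = I_d r²/R² = 2.106×10^-3 A; so B = μ₀ I_d,enc/(2πr) = 1.20×10^-8 T.

1.20×10^-8 T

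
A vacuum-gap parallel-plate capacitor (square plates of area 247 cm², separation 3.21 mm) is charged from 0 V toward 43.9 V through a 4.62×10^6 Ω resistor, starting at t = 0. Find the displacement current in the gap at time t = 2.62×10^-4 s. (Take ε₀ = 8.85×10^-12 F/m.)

4.13×10^-6 A

C = ε₀A/d = (8.85×10^-12)(0.0247)/(3.21×10^-3) = 6.810×10^-11 F and τ = RC = 3.146×10^-4 s. I_d in the gap equals the RC charging current.
I_d(t) = (V₀/R) e^(−t/τ) = 9.502×10^-6 · e^(−0.8328) = 4.13×10^-6 A.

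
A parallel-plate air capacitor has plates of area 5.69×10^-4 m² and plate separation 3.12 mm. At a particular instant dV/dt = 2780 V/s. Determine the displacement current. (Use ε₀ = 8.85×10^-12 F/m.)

The field between the plates is E = V/d, so dE/dt = (2780)/(3.12×10^-3 m) = 8.910×10^5 V/(m·s).
I_d = ε₀ A (dE/dt) = (8.85×10^-12)(5.69×10^-4)(8.910×10^5) = 4.49×10^-9 A.

4.49×10^-9 A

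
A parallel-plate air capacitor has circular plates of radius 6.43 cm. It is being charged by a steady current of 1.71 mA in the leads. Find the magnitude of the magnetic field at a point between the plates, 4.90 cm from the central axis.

4.05×10^-9 T

By continuity the displacement current in the gap matches the conduction current: I_d = 1.71×10^-3 A.
∮B·dl = μ₀ I_d,enc with I_d,enc = I_d r²/R² = 9.930×10^-4 A; so B = μ₀ I_d,enc/(2πr) = 4.05×10^-9 T.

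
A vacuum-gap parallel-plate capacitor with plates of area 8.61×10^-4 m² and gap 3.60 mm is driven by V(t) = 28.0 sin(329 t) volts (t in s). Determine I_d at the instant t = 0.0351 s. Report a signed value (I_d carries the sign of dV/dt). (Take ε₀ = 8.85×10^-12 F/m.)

1.02×10^-8 A

dE/dt = (V₀ω/d)·cos(ωt) with ωt = 11.5479 rad: (28.0)(329)(0.5247)/(3.60×10^-3) = 1.343×10^6 V/(m·s).
I_d = ε₀ A dE/dt = (8.85×10^-12)(8.61×10^-4)(1.343×10^6) = 1.02×10^-8 A.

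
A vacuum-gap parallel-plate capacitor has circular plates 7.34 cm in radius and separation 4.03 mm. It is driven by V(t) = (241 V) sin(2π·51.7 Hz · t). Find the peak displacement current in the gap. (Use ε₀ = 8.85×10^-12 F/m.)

2.91×10^-6 A

C = ε₀A/d = (8.85×10^-12)(0.01693)/(4.03×10^-3) = 3.718×10^-11 F; ω = 2πf = 324.8 rad/s.
I_d = C dV/dt, so |I_d|_max = C V₀ ω = (3.718×10^-11)(241)(324.8) = 2.91×10^-6 A.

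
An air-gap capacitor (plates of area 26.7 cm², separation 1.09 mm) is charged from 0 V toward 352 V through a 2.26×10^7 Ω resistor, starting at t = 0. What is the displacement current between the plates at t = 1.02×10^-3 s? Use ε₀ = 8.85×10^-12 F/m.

With C = ε₀A/d = (8.85×10^-12)(2.67×10^-3)/(1.09×10^-3) = 2.168×10^-11 F, the time constant is τ = RC = 4.900×10^-4 s, so t/τ = 2.082 and e^(−t/τ) = 0.1247.
I_d = I_cond = (V₀/R) e^(−t/τ) = (1.558×10^-5)(0.1247) = 1.94×10^-6 A.

1.94×10^-6 A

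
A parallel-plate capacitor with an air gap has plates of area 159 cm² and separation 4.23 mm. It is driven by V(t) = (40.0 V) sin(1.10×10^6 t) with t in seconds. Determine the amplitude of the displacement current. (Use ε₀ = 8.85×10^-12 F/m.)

The displacement current equals the conduction current C dV/dt, which peaks at C V₀ ω.
With C = ε₀A/d = (8.85×10^-12)(0.0159)/(4.23×10^-3) = 3.327×10^-11 F and ω = 1.10×10^6 rad/s, I_d,max = (3.327×10^-11)(40.0)(1.10×10^6) = 1.46×10^-3 A.

1.46×10^-3 A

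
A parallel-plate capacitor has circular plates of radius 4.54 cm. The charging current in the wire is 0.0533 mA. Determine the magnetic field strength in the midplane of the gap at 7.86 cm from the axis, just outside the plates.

No conduction current crosses the gap, so I_d there equals the 5.33×10^-5 A in the leads.
For r ≥ R the full I_d is enclosed: B = μ₀ I_d/(2πr) = (4π×10^-7)(5.33×10^-5)/(2π·0.0786) = 1.36×10^-10 T.

1.36×10^-10 T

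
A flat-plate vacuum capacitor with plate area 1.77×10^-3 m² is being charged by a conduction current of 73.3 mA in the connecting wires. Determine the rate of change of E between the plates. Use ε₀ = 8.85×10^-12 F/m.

The displacement current between the plates equals the conduction current, I_d = 73.3 mA.
Since I_d = ε₀ A dE/dt, dE/dt = I_d/(ε₀A) = (0.0733)/((8.85×10^-12)(1.77×10^-3)) = 4.68×10^12 V/(m·s).

4.68×10^12 V/(m·s)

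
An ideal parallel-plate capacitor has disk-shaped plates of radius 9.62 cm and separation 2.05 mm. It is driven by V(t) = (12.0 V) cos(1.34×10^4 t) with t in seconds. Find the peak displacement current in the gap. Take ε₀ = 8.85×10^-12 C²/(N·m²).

2.02×10^-5 A

(dE/dt)_max = V₀ω/d = 7.844×10^7 V/(m·s); ω = 1.34×10^4 rad/s.
I_d,max = ε₀ A (dE/dt)_max = (8.85×10^-12)(0.02907)(7.844×10^7) = 2.02×10^-5 A.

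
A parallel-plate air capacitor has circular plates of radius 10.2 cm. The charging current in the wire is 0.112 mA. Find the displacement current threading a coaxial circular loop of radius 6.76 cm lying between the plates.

By continuity the displacement current in the gap matches the conduction current: I_d = 1.12×10^-4 A.
Through an area πr² the displacement current is I_d·(πr²/πR²) = I_d (r/R)² = 4.92×10^-5 A.

4.92×10^-5 A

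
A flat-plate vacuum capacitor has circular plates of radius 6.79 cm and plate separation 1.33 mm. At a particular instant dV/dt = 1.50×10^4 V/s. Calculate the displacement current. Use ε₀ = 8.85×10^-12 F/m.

1.45×10^-6 A

E = V/d so dE/dt = (dV/dt)/d = 1.128×10^7 V/(m·s), and I_d = ε₀ A dE/dt = (8.85×10^-12)(0.01448)(1.128×10^7) = 1.45×10^-6 A.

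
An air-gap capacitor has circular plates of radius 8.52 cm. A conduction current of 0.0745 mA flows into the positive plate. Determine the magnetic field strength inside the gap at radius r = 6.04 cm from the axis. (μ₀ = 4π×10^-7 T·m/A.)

By continuity the displacement current in the gap matches the conduction current: I_d = 7.45×10^-5 A.
∮B·dl = μ₀ I_d,enc with I_d,enc = I_d r²/R² = 3.744×10^-5 A; so B = μ₀ I_d,enc/(2πr) = 1.24×10^-10 T.

1.24×10^-10 T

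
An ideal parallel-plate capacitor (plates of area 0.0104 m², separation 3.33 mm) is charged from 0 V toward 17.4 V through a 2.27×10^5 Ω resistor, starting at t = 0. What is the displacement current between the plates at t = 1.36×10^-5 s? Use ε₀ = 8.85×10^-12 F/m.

With C = ε₀A/d = (8.85×10^-12)(0.0104)/(3.33×10^-3) = 2.764×10^-11 F, the time constant is τ = RC = 6.274×10^-6 s, so t/τ = 2.168 and e^(−t/τ) = 0.1144.
I_d = I_cond = (V₀/R) e^(−t/τ) = (7.665×10^-5)(0.1144) = 8.77×10^-6 A.

8.77×10^-6 A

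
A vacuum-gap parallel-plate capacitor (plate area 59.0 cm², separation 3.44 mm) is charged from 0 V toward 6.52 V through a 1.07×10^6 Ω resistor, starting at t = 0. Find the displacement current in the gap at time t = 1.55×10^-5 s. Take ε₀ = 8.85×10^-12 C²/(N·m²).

C = ε₀A/d = (8.85×10^-12)(5.90×10^-3)/(3.44×10^-3) = 1.518×10^-11 F, so τ = RC = 1.624×10^-5 s.
The conduction current is I(t) = (V₀/R) e^(−t/τ), and the displacement current between the plates equals it.
t/τ = 0.9544; I_d = (6.52/1.07×10^6) · e^(−0.9544) = (6.093×10^-6)(0.3850) = 2.35×10^-6 A.

2.35×10^-6 A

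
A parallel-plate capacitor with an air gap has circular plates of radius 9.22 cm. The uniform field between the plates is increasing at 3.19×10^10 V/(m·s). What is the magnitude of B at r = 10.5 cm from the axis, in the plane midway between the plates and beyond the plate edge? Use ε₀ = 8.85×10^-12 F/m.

1.44×10^-8 T

Total displacement current: I_d = ε₀(πR²)(dE/dt) = (8.85×10^-12)(0.02671)(3.19×10^10) = 7.541×10^-3 A.
With r > R the enclosed displacement current is the full I_d; B = μ₀ I_d / (2πr) = 1.44×10^-8 T.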